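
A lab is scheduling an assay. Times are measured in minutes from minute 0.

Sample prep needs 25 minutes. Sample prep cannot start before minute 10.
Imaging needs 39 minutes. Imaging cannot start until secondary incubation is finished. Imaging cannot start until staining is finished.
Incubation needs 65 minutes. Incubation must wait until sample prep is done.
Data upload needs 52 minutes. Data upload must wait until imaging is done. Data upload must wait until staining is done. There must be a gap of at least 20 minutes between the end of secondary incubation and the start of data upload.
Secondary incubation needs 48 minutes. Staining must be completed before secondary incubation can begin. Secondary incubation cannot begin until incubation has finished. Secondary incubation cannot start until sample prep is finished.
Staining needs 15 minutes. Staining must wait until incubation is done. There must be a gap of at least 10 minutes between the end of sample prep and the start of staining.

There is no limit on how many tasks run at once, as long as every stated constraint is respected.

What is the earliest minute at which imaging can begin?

163

Sample prep cannot begin until its own release at minute 10. It runs from minute 10 to 10 + 25 = minute 35.
Incubation cannot begin until sample prep (finishes minute 35). It runs from minute 35 to 35 + 65 = minute 100.
Staining cannot start until incubation (finishes minute 100); sample prep (finishes minute 35, plus 10-minute gap → minute 45). The controlling bound is minute 100, so staining finishes at 100 + 15 = minute 115.
Secondary incubation needs all of staining (finishes minute 115); incubation (finishes minute 100); sample prep (finishes minute 35). That puts its earliest start at minute 115; it finishes at 115 + 48 = minute 163.
Imaging waits on secondary incubation (finishes minute 163); staining (finishes minute 115). The latest of these is minute 163, which is the earliest imaging can start.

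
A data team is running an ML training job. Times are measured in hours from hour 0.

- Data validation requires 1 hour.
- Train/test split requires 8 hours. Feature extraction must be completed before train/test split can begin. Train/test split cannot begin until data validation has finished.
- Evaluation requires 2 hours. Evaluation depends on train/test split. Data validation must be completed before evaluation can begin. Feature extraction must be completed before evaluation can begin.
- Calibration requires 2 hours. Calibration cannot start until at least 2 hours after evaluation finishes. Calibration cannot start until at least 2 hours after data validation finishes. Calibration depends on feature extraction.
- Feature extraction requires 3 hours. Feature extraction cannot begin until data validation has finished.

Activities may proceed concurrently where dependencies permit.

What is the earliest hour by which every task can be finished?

18

Nothing blocks data validation, so it runs from hour 0 to hour 1.
Feature extraction waits on data validation (finishes hour 1), so it starts at hour 1 and finishes at 1 + 3 = hour 4.
Train/test split needs all of feature extraction (finishes hour 4); data validation (finishes hour 1). That puts its earliest start at hour 4; it finishes at 4 + 8 = hour 12.
For evaluation: train/test split (finishes hour 12); data validation (finishes hour 1); feature extraction (finishes hour 4). Taking the maximum gives a start of hour 12, and it finishes at 12 + 2 = hour 14.
For calibration: evaluation (finishes hour 14, plus 2-hour gap → hour 16); data validation (finishes hour 1, plus 2-hour gap → hour 3); feature extraction (finishes hour 4). Taking the maximum gives a start of hour 16, and it finishes at 16 + 2 = hour 18.
All tasks are finished once the last one completes. Finish times: Data validation at 1, Feature extraction at 4, Train/test split at 12, Evaluation at 14, Calibration at 18. The latest is hour 18.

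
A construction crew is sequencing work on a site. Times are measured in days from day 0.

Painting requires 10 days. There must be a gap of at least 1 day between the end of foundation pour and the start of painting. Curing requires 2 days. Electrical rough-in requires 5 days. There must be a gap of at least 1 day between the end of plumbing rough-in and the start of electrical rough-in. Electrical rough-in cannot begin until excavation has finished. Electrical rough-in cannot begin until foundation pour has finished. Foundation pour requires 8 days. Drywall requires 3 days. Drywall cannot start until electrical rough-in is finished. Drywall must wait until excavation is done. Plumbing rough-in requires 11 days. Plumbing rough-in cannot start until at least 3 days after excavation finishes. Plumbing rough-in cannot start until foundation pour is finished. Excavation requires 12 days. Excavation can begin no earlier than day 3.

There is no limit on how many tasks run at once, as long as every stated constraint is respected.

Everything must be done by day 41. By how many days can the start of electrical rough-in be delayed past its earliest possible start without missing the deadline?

3

Foundation pour can start immediately at day 0; it finishes at day 8.
After its own release at day 3, excavation can start at day 3 and finishes at day 15.
Plumbing rough-in has to wait for excavation (finishes day 15, plus 3-day gap → day 18); foundation pour (finishes day 8). The latest of these is day 18, so plumbing rough-in runs day 18 to 18 + 11 = day 29.
Electrical rough-in needs all of plumbing rough-in (finishes day 29, plus 1-day gap → day 30); excavation (finishes day 15); foundation pour (finishes day 8). That puts its earliest start at day 30; it finishes at 30 + 5 = day 35.

Working backward from the deadline:
Drywall has no dependents, so it just needs to finish by day 41. Starting by 41 − 3 = day 38 achieves that.
Since drywall (must start by day 38) depends on it, electrical rough-in must finish by day 38. Backing off its 5-day duration gives a latest start of day 33.
So electrical rough-in can start as early as day 30 and as late as day 33, giving 33 − 30 = 3 days of slack.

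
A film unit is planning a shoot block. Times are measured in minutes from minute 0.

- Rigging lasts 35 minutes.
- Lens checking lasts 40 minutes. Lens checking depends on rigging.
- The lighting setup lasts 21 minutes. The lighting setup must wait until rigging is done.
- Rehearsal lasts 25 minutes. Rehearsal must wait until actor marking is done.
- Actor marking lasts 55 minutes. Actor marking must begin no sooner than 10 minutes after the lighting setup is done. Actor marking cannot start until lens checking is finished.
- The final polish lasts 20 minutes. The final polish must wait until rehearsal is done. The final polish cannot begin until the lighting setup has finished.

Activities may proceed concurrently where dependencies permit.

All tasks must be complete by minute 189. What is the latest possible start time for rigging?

The final polish has no dependents, so it just needs to finish by minute 189. Starting by 189 − 20 = minute 169 achieves that.
Rehearsal has to be done before the final polish (must start by minute 169). That means finishing by minute 169, i.e. starting by 169 − 25 = minute 144.
Actor marking has to be done before rehearsal (must start by minute 144). That means finishing by minute 144, i.e. starting by 144 − 55 = minute 89.
The lighting setup must finish in time for actor marking (must start by minute 89, minus 10-minute gap → minute 79); the final polish (must start by minute 169). The tightest is minute 79, so the lighting setup must start by 79 − 21 = minute 58.
Since actor marking (must start by minute 89) depends on it, lens checking must finish by minute 89. Backing off its 40-minute duration gives a latest start of minute 49.
For rigging: the lighting setup (must start by minute 58); lens checking (must start by minute 49). The most restrictive is minute 49; with a 35-minute duration, rigging must start by minute 14.

14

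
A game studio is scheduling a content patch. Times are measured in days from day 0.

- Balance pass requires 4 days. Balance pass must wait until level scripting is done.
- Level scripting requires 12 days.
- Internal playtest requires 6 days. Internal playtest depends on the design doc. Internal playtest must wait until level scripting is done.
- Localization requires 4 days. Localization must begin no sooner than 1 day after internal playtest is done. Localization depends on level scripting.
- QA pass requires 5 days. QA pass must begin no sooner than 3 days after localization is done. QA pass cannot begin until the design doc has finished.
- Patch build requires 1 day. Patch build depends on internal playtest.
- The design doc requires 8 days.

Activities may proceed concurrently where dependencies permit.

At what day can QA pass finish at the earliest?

31

Level scripting can start immediately at day 0; it finishes at day 12.
The design doc can start immediately at day 0; it finishes at day 8.
Internal playtest needs all of the design doc (finishes day 8); level scripting (finishes day 12). That puts its earliest start at day 12; it finishes at 12 + 6 = day 18.
Localization cannot start until internal playtest (finishes day 18, plus 1-day gap → day 19); level scripting (finishes day 12). The controlling bound is day 19, so localization finishes at 19 + 4 = day 23.
For QA pass: localization (finishes day 23, plus 3-day gap → day 26); the design doc (finishes day 8). Taking the maximum gives a start of day 26, and it finishes at 26 + 5 = day 31.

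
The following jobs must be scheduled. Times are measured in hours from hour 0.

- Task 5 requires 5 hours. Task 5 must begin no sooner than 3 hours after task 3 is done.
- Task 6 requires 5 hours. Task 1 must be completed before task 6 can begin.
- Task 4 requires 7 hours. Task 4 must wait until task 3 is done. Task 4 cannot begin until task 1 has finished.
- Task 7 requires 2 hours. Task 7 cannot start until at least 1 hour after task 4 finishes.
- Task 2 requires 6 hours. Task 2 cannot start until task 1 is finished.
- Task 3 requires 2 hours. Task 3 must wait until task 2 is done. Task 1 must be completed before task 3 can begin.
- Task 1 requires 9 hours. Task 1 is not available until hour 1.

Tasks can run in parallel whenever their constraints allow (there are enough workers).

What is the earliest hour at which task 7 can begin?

After its own release at hour 1, task 1 can start at hour 1 and finishes at hour 10.
Task 2 cannot begin until task 1 (finishes hour 10). It runs from hour 10 to 10 + 6 = hour 16.
Task 3 needs all of task 2 (finishes hour 16); task 1 (finishes hour 10). That puts its earliest start at hour 16; it finishes at 16 + 2 = hour 18.
For task 4: task 3 (finishes hour 18); task 1 (finishes hour 10). Taking the maximum gives a start of hour 18, and it finishes at 18 + 7 = hour 25.
Task 7 waits on task 4 (finishes hour 25, plus 1-hour gap → hour 26), so the earliest it can start is hour 26.

26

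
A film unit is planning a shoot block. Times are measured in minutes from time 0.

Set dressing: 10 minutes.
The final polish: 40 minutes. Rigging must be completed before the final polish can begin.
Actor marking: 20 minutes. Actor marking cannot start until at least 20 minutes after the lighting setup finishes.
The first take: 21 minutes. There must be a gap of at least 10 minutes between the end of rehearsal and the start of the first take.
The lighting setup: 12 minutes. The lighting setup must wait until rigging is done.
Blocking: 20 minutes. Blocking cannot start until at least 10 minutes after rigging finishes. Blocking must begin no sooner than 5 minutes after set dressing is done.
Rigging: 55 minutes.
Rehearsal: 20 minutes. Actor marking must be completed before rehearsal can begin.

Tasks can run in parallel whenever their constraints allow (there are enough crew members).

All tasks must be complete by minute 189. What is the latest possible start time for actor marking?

118

The first take must finish by minute 189; it takes 21 minutes, so it must start by 189 − 21 = minute 168.
Rehearsal has to be done before the first take (must start by minute 168, minus 10-minute gap → minute 158). That means finishing by minute 158, i.e. starting by 158 − 20 = minute 138.
Since rehearsal (must start by minute 138) depends on it, actor marking must finish by minute 138. Backing off its 20-minute duration gives a latest start of minute 118.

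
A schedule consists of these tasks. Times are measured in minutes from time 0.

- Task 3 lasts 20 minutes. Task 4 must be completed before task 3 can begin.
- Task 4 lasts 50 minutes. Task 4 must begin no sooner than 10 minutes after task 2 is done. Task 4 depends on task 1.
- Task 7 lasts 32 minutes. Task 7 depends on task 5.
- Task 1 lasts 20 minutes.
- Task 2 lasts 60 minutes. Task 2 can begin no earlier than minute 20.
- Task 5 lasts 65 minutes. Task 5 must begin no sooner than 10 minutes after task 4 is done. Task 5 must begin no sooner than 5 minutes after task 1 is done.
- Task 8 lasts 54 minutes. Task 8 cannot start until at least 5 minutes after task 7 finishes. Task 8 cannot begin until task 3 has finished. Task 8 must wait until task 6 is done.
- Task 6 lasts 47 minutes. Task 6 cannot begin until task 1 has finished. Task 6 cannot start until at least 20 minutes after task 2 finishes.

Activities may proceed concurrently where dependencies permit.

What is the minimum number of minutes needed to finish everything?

After its own release at minute 20, task 2 can start at minute 20 and finishes at minute 80.
Task 1 has no prerequisites, so it starts at minute 0 and finishes at minute 20.
Task 6 needs all of task 1 (finishes minute 20); task 2 (finishes minute 80, plus 20-minute gap → minute 100). That puts its earliest start at minute 100; it finishes at 100 + 47 = minute 147.
For task 4: task 2 (finishes minute 80, plus 10-minute gap → minute 90); task 1 (finishes minute 20). Taking the maximum gives a start of minute 90, and it finishes at 90 + 50 = minute 140.
Task 5 needs all of task 4 (finishes minute 140, plus 10-minute gap → minute 150); task 1 (finishes minute 20, plus 5-minute gap → minute 25). That puts its earliest start at minute 150; it finishes at 150 + 65 = minute 215.
After task 5 (finishes minute 215), task 7 can start at minute 215 and finishes at minute 247.
Task 3 waits on task 4 (finishes minute 140), so it starts at minute 140 and finishes at 140 + 20 = minute 160.
Task 8 needs all of task 7 (finishes minute 247, plus 5-minute gap → minute 252); task 3 (finishes minute 160); task 6 (finishes minute 147). That puts its earliest start at minute 252; it finishes at 252 + 54 = minute 306.
All tasks are finished once the last one completes. Finish times: Task 1 at 20, Task 2 at 80, Task 3 at 160, Task 4 at 140, Task 5 at 215, Task 6 at 147, Task 7 at 247, Task 8 at 306. The latest is minute 306.

306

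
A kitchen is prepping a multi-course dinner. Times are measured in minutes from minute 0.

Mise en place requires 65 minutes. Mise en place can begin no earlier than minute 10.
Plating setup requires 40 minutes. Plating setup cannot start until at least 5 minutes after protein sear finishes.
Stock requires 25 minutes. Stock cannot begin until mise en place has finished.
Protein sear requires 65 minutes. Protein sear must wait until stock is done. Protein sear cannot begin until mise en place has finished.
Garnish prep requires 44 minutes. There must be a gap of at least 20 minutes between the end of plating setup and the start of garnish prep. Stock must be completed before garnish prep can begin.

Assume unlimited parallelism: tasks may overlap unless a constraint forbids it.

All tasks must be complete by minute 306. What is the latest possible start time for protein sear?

132

Garnish prep has no dependents, so it just needs to finish by minute 306. Starting by 306 − 44 = minute 262 achieves that.
Plating setup feeds into garnish prep (must start by minute 262, minus 20-minute gap → minute 242); so plating setup must finish by minute 242 and therefore start by minute 202.
Protein sear feeds into plating setup (must start by minute 202, minus 5-minute gap → minute 197); so protein sear must finish by minute 197 and therefore start by minute 132.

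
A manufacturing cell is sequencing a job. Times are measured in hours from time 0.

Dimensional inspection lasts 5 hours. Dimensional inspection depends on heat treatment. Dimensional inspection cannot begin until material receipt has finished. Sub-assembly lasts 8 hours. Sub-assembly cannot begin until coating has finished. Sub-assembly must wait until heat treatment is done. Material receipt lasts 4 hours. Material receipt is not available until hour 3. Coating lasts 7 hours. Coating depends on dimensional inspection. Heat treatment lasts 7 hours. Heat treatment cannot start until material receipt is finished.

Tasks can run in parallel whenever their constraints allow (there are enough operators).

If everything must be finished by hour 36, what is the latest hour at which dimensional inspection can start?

16

Sub-assembly has no dependents, so it just needs to finish by hour 36. Starting by 36 − 8 = hour 28 achieves that.
Since sub-assembly (must start by hour 28) depends on it, coating must finish by hour 28. Backing off its 7-hour duration gives a latest start of hour 21.
Since coating (must start by hour 21) depends on it, dimensional inspection must finish by hour 21. Backing off its 5-hour duration gives a latest start of hour 16.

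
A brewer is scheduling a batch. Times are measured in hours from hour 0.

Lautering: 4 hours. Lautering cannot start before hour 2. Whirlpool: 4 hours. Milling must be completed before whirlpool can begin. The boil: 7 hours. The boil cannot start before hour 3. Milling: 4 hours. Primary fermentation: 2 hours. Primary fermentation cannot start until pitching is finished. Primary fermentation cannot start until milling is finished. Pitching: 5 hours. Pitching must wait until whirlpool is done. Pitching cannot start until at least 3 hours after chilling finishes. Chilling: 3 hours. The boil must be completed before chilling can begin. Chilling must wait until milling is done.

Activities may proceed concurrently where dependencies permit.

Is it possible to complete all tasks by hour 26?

After its own release at hour 3, the boil can start at hour 3 and finishes at hour 10.
Lautering waits on its own release at hour 2, so it starts at hour 2 and finishes at 2 + 4 = hour 6.
Nothing blocks milling, so it runs from hour 0 to hour 4.
For chilling: the boil (finishes hour 10); milling (finishes hour 4). Taking the maximum gives a start of hour 10, and it finishes at 10 + 3 = hour 13.
After milling (finishes hour 4), whirlpool can start at hour 4 and finishes at hour 8.
Pitching needs all of whirlpool (finishes hour 8); chilling (finishes hour 13, plus 3-hour gap → hour 16). That puts its earliest start at hour 16; it finishes at 16 + 5 = hour 21.
For primary fermentation: pitching (finishes hour 21); milling (finishes hour 4). Taking the maximum gives a start of hour 21, and it finishes at 21 + 2 = hour 23.
Every task is finished by hour 23, which is no later than the deadline of 26, so the schedule is feasible.

Yes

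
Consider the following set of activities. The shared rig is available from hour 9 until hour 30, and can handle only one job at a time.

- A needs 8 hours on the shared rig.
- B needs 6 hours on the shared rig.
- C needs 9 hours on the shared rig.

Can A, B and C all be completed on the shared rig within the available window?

No

The shared rig window is 30 − 9 = 21 hours.
Running back to back, the jobs need 8 + 6 + 9 = 23 hours on the shared rig.
Since 23 > 21, they cannot all fit.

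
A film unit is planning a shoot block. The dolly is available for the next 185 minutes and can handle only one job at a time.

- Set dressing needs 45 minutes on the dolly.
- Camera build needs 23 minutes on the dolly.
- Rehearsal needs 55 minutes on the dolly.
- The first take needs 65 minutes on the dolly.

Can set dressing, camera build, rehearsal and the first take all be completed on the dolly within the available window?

Running back to back, the jobs need 45 + 23 + 55 + 65 = 188 minutes on the dolly.
Since 188 > 185, they cannot all fit.

No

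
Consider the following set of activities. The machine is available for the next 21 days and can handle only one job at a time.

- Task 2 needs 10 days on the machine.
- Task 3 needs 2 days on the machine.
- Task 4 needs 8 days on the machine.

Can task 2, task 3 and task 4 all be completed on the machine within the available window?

Yes

Running back to back, the jobs need 10 + 2 + 8 = 20 days on the machine.
Since 20 ≤ 21, they fit within the window.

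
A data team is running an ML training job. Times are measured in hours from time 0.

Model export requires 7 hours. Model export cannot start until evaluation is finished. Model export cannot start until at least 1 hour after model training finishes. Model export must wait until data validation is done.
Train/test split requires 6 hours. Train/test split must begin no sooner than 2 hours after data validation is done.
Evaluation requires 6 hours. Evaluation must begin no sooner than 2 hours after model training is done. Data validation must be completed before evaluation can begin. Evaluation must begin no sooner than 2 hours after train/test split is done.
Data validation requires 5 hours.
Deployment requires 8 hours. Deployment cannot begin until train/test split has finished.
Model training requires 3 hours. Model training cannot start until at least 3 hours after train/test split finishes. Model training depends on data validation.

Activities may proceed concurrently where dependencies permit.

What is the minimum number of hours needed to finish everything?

34

Nothing blocks data validation, so it runs from hour 0 to hour 5.
Train/test split waits on data validation (finishes hour 5, plus 2-hour gap → hour 7), so it starts at hour 7 and finishes at 7 + 6 = hour 13.
After train/test split (finishes hour 13), deployment can start at hour 13 and finishes at hour 21.
Model training has to wait for train/test split (finishes hour 13, plus 3-hour gap → hour 16); data validation (finishes hour 5). The latest of these is hour 16, so model training runs hour 16 to 16 + 3 = hour 19.
Evaluation cannot start until model training (finishes hour 19, plus 2-hour gap → hour 21); data validation (finishes hour 5); train/test split (finishes hour 13, plus 2-hour gap → hour 15). The controlling bound is hour 21, so evaluation finishes at 21 + 6 = hour 27.
For model export: evaluation (finishes hour 27); model training (finishes hour 19, plus 1-hour gap → hour 20); data validation (finishes hour 5). Taking the maximum gives a start of hour 27, and it finishes at 27 + 7 = hour 34.
All tasks are finished once the last one completes. Finish times: Data validation at 5, Train/test split at 13, Model training at 19, Evaluation at 27, Model export at 34, Deployment at 21. The latest is hour 34.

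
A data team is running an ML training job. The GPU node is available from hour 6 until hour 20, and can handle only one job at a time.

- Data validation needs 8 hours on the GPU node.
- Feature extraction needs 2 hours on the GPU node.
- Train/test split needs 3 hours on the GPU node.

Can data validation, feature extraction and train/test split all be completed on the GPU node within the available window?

Yes

The GPU node window is 20 − 6 = 14 hours.
Running back to back, the jobs need 8 + 2 + 3 = 13 hours on the GPU node.
Since 13 ≤ 14, they fit within the window.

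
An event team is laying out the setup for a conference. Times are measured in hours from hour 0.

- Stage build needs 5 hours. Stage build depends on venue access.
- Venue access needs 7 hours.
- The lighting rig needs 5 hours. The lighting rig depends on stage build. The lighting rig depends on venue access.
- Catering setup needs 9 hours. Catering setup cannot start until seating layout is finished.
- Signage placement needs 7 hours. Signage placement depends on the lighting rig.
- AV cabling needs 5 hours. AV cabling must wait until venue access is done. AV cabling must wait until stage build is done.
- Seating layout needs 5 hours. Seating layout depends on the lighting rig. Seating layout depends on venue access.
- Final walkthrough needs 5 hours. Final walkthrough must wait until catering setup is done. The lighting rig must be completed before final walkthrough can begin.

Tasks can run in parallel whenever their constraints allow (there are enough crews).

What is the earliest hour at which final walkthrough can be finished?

36

Venue access has no prerequisites, so it starts at hour 0 and finishes at hour 7.
Stage build waits on venue access (finishes hour 7), so it starts at hour 7 and finishes at 7 + 5 = hour 12.
For the lighting rig: stage build (finishes hour 12); venue access (finishes hour 7). Taking the maximum gives a start of hour 12, and it finishes at 12 + 5 = hour 17.
Seating layout cannot start until the lighting rig (finishes hour 17); venue access (finishes hour 7). The controlling bound is hour 17, so seating layout finishes at 17 + 5 = hour 22.
After seating layout (finishes hour 22), catering setup can start at hour 22 and finishes at hour 31.
For final walkthrough: catering setup (finishes hour 31); the lighting rig (finishes hour 17). Taking the maximum gives a start of hour 31, and it finishes at 31 + 5 = hour 36.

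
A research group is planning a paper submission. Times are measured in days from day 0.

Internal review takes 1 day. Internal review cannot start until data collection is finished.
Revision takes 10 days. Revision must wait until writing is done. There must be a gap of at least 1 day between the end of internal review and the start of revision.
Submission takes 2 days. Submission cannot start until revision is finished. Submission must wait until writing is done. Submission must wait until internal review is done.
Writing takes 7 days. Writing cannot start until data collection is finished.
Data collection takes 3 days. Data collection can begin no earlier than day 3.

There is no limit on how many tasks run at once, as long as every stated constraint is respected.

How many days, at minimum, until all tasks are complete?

After its own release at day 3, data collection can start at day 3 and finishes at day 6.
Internal review cannot begin until data collection (finishes day 6). It runs from day 6 to 6 + 1 = day 7.
Writing cannot begin until data collection (finishes day 6). It runs from day 6 to 6 + 7 = day 13.
Revision cannot start until writing (finishes day 13); internal review (finishes day 7, plus 1-day gap → day 8). The controlling bound is day 13, so revision finishes at 13 + 10 = day 23.
Submission has to wait for revision (finishes day 23); writing (finishes day 13); internal review (finishes day 7). The latest of these is day 23, so submission runs day 23 to 23 + 2 = day 25.
All tasks are finished once the last one completes. Finish times: Data collection at 6, Writing at 13, Internal review at 7, Revision at 23, Submission at 25. The latest is day 25.

25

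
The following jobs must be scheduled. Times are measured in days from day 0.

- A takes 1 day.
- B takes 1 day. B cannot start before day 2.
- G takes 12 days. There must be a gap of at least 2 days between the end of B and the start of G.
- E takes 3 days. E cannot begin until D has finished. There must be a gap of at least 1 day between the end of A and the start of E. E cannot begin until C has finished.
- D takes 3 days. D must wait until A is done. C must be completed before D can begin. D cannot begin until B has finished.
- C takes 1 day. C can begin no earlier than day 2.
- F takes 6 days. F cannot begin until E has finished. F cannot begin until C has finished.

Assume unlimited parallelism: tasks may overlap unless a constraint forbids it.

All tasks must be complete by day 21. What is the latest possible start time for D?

F has no dependents, so it just needs to finish by day 21. Starting by 21 − 6 = day 15 achieves that.
E has to be done before F (must start by day 15). That means finishing by day 15, i.e. starting by 15 − 3 = day 12.
D has to be done before E (must start by day 12). That means finishing by day 12, i.e. starting by 12 − 3 = day 9.

9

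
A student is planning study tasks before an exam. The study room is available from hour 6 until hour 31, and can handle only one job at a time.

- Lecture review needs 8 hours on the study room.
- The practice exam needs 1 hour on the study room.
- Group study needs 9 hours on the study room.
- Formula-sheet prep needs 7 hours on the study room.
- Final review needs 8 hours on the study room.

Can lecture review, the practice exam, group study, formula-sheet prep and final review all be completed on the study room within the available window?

The study room window is 31 − 6 = 25 hours.
Running back to back, the jobs need 8 + 1 + 9 + 7 + 8 = 33 hours on the study room.
Since 33 > 25, they cannot all fit.

No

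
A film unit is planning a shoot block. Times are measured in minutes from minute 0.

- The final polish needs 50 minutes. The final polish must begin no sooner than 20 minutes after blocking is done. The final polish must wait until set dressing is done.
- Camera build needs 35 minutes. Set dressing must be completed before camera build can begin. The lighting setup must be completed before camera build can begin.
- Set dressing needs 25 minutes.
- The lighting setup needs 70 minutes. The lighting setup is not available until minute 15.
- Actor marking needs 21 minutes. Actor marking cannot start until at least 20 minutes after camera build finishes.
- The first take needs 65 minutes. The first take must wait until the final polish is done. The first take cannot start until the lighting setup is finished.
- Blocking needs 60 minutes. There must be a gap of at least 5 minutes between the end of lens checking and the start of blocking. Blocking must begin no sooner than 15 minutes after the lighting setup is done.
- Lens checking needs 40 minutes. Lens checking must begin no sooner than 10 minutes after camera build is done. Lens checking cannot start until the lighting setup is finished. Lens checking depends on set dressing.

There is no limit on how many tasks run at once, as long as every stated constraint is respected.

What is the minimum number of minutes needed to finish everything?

370

After its own release at minute 15, the lighting setup can start at minute 15 and finishes at minute 85.
Set dressing has no prerequisites, so it starts at minute 0 and finishes at minute 25.
Camera build cannot start until set dressing (finishes minute 25); the lighting setup (finishes minute 85). The controlling bound is minute 85, so camera build finishes at 85 + 35 = minute 120.
Actor marking waits on camera build (finishes minute 120, plus 20-minute gap → minute 140), so it starts at minute 140 and finishes at 140 + 21 = minute 161.
Lens checking cannot start until camera build (finishes minute 120, plus 10-minute gap → minute 130); the lighting setup (finishes minute 85); set dressing (finishes minute 25). The controlling bound is minute 130, so lens checking finishes at 130 + 40 = minute 170.
Blocking needs all of lens checking (finishes minute 170, plus 5-minute gap → minute 175); the lighting setup (finishes minute 85, plus 15-minute gap → minute 100). That puts its earliest start at minute 175; it finishes at 175 + 60 = minute 235.
The final polish needs all of blocking (finishes minute 235, plus 20-minute gap → minute 255); set dressing (finishes minute 25). That puts its earliest start at minute 255; it finishes at 255 + 50 = minute 305.
For the first take: the final polish (finishes minute 305); the lighting setup (finishes minute 85). Taking the maximum gives a start of minute 305, and it finishes at 305 + 65 = minute 370.
All tasks are finished once the last one completes. Finish times: Set dressing at 25, The lighting setup at 85, Camera build at 120, Lens checking at 170, Blocking at 235, Actor marking at 161, The final polish at 305, The first take at 370. The latest is minute 370.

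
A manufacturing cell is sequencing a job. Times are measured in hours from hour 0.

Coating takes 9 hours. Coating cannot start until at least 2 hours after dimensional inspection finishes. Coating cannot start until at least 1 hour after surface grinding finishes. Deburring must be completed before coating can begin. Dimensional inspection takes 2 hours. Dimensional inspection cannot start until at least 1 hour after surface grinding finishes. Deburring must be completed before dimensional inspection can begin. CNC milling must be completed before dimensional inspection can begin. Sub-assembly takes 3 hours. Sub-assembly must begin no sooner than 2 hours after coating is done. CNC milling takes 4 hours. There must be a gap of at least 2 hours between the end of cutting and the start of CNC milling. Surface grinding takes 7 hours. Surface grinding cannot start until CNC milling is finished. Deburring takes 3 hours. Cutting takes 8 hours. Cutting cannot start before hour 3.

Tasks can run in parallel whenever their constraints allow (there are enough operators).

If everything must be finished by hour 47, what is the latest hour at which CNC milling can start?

Nothing follows sub-assembly; the deadline of hour 47 is its only limit. It must start by 47 − 3 = hour 44.
Coating has to be done before sub-assembly (must start by hour 44, minus 2-hour gap → hour 42). That means finishing by hour 42, i.e. starting by 42 − 9 = hour 33.
Dimensional inspection has to be done before coating (must start by hour 33, minus 2-hour gap → hour 31). That means finishing by hour 31, i.e. starting by 31 − 2 = hour 29.
Surface grinding must finish in time for dimensional inspection (must start by hour 29, minus 1-hour gap → hour 28); coating (must start by hour 33, minus 1-hour gap → hour 32). The tightest is hour 28, so surface grinding must start by 28 − 7 = hour 21.
CNC milling has several dependents: surface grinding (must start by hour 21); dimensional inspection (must start by hour 29). The earliest of those limits is hour 21, so CNC milling must start by 21 − 4 = hour 17.

17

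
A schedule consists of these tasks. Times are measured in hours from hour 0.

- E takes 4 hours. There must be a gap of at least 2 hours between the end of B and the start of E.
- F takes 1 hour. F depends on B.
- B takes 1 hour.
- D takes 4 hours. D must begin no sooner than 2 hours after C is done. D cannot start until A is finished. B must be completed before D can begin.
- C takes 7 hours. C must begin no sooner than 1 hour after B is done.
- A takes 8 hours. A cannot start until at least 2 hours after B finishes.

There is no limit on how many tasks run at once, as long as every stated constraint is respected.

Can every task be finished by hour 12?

B can start immediately at hour 0; it finishes at hour 1.
F waits on B (finishes hour 1), so it starts at hour 1 and finishes at 1 + 1 = hour 2.
E cannot begin until B (finishes hour 1, plus 2-hour gap → hour 3). It runs from hour 3 to 3 + 4 = hour 7.
C waits on B (finishes hour 1, plus 1-hour gap → hour 2), so it starts at hour 2 and finishes at 2 + 7 = hour 9.
A waits on B (finishes hour 1, plus 2-hour gap → hour 3), so it starts at hour 3 and finishes at 3 + 8 = hour 11.
D has to wait for C (finishes hour 9, plus 2-hour gap → hour 11); A (finishes hour 11); B (finishes hour 1). The latest of these is hour 11, so D runs hour 11 to 11 + 4 = hour 15.
The earliest everything can be done is hour 15, which is after the deadline of 12, so it is not possible.

No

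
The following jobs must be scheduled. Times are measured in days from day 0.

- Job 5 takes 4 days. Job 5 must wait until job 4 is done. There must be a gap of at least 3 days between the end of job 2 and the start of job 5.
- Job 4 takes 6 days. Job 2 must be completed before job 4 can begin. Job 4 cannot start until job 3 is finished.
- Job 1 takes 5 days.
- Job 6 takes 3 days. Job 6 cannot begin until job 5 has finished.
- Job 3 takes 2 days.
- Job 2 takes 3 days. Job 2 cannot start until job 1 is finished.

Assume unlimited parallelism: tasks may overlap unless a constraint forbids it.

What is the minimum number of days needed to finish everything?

21

Job 3 can start immediately at day 0; it finishes at day 2.
Job 1 can start immediately at day 0; it finishes at day 5.
Job 2 waits on job 1 (finishes day 5), so it starts at day 5 and finishes at 5 + 3 = day 8.
For job 4: job 2 (finishes day 8); job 3 (finishes day 2). Taking the maximum gives a start of day 8, and it finishes at 8 + 6 = day 14.
Job 5 has to wait for job 4 (finishes day 14); job 2 (finishes day 8, plus 3-day gap → day 11). The latest of these is day 14, so job 5 runs day 14 to 14 + 4 = day 18.
Job 6 cannot begin until job 5 (finishes day 18). It runs from day 18 to 18 + 3 = day 21.
All tasks are finished once the last one completes. Finish times: Job 1 at 5, Job 2 at 8, Job 3 at 2, Job 4 at 14, Job 5 at 18, Job 6 at 21. The latest is day 21.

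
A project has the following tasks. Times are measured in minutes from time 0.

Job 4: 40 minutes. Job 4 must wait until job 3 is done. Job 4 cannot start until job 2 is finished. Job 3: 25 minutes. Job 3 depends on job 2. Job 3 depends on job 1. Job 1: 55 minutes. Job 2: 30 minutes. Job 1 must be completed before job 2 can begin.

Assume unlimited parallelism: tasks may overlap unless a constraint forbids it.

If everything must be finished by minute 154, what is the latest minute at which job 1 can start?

To finish by minute 154, job 4 (duration 40) must start no later than minute 114.
Job 3 has to be done before job 4 (must start by minute 114). That means finishing by minute 114, i.e. starting by 114 − 25 = minute 89.
For job 2: job 3 (must start by minute 89); job 4 (must start by minute 114). The most restrictive is minute 89; with a 30-minute duration, job 2 must start by minute 59.
Job 1 feeds job 2 (must start by minute 59); job 3 (must start by minute 89). Taking the minimum, job 1 must finish by minute 59 and start by 59 − 55 = minute 4.

4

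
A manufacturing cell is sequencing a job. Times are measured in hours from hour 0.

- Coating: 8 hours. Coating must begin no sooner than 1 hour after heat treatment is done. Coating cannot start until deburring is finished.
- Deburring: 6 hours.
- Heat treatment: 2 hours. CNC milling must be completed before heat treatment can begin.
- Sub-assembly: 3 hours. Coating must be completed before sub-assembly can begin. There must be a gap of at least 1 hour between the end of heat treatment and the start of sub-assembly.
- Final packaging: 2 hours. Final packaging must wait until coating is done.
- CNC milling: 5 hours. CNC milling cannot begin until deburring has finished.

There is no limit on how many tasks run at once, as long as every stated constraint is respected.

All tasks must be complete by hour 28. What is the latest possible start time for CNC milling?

Nothing follows sub-assembly; the deadline of hour 28 is its only limit. It must start by 28 − 3 = hour 25.
Final packaging has no dependents, so it just needs to finish by hour 28. Starting by 28 − 2 = hour 26 achieves that.
Coating feeds sub-assembly (must start by hour 25); final packaging (must start by hour 26). Taking the minimum, coating must finish by hour 25 and start by 25 − 8 = hour 17.
Heat treatment must finish in time for coating (must start by hour 17, minus 1-hour gap → hour 16); sub-assembly (must start by hour 25, minus 1-hour gap → hour 24). The tightest is hour 16, so heat treatment must start by 16 − 2 = hour 14.
CNC milling must finish before heat treatment (must start by hour 14). With a 5-hour duration, CNC milling must start by 14 − 5 = hour 9.

9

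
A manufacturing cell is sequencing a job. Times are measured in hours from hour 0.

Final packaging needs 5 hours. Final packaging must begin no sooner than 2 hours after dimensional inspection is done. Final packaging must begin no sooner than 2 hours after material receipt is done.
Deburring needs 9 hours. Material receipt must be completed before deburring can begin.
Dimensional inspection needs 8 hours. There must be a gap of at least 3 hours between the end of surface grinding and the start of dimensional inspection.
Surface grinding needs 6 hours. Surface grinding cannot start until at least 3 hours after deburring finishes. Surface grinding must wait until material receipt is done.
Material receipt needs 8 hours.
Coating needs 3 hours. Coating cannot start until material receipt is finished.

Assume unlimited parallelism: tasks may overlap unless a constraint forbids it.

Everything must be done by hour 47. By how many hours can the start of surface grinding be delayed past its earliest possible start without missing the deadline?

3

Material receipt has no prerequisites, so it starts at hour 0 and finishes at hour 8.
After material receipt (finishes hour 8), deburring can start at hour 8 and finishes at hour 17.
Surface grinding cannot start until deburring (finishes hour 17, plus 3-hour gap → hour 20); material receipt (finishes hour 8). The controlling bound is hour 20, so surface grinding finishes at 20 + 6 = hour 26.

Working backward from the deadline:
Final packaging must finish by hour 47; it takes 5 hours, so it must start by 47 − 5 = hour 42.
Since final packaging (must start by hour 42, minus 2-hour gap → hour 40) depends on it, dimensional inspection must finish by hour 40. Backing off its 8-hour duration gives a latest start of hour 32.
Surface grinding feeds into dimensional inspection (must start by hour 32, minus 3-hour gap → hour 29); so surface grinding must finish by hour 29 and therefore start by hour 23.
So surface grinding can start as early as hour 20 and as late as hour 23, giving 23 − 20 = 3 hours of slack.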